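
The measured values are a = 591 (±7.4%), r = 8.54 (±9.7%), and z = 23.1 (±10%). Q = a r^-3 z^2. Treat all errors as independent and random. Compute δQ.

Q is a product of powers, so relative uncertainties combine in quadrature:
  (1·δa/a)² = (1×0.0740)² = 0.00548;  (-3·δr/r)² = (-3×0.0970)² = 0.0847;  (2·δz/z)² = (2×0.100)² = 0.0400
δQ/Q = √(0.130) = 0.361
Q = 506, so δQ = 0.361 × 506 = 183.

183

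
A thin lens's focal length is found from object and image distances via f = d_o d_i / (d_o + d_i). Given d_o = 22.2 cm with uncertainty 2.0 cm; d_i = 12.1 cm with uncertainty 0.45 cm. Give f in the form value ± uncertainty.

∂f/∂d_o = (d_i/(d_o+d_i))² = 0.124;  ∂f/∂d_i = (d_o/(d_o+d_i))² = 0.419
δf = √((∂f/∂d_o · δd_o)² + (∂f/∂d_i · δd_i)²) = √(0.0619 + 0.0355) = 0.312 cm
f = 7.83 cm.

7.83 ± 0.312 cm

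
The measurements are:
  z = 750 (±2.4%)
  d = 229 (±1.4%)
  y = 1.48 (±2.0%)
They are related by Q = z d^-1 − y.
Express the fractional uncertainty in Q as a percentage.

5.33%

Let p = z·d^-1 = 3.28. δp/p = √((1·δz/z)² + (-1·δd/d)²) = √(0.000576 + 0.000196) = 0.0278, so δp = 0.0910.
Q = p − y: δQ = √(δp² + δy²) = √(0.00828 + 0.000876) = 0.0957
Q = 1.80, so δQ/Q = 0.0957/1.80 = 0.0533.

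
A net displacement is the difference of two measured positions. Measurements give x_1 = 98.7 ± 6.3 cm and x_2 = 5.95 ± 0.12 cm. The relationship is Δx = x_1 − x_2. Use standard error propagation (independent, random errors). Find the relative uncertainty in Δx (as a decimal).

Absolute uncertainties add in quadrature for a linear combination:
  (δx_1)² = 39.7;  (δx_2)² = 0.0144
δΔx = √(39.7) = 6.30 cm
Δx = 92.8 cm, so δΔx/Δx = 6.30/92.8 = 0.0679.

0.0679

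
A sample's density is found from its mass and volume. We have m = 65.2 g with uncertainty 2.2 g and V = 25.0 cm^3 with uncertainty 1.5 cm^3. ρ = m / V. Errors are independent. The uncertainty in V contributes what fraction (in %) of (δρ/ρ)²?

(δρ/ρ)² = (1·δm/m)² + (-1·δV/V)²
  m term: (1×0.0337)² = 0.00114
  V term: (-1×0.0600)² = 0.00360
Total = 0.00474. Share from V = 0.00360/0.00474 = 0.760.

76.0%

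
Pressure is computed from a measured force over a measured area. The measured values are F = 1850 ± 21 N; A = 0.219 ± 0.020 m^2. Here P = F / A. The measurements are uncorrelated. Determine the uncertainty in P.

777 Pa

P is a product of powers, so relative uncertainties combine in quadrature:
  (1·δF/F)² = (1×0.0114)² = 0.000129;  (-1·δA/A)² = (-1×0.0913)² = 0.00834
δP/P = √(0.00847) = 0.0920
P = 8450 Pa, so δP = 0.0920 × 8450 = 777 Pa.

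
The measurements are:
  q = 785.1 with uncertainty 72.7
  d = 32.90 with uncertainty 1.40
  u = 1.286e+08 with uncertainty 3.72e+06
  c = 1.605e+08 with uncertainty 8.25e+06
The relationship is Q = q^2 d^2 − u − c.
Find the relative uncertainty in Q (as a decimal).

Let p = q^2·d^2 = 6.672e+08. δp/p = √((2·δq/q)² + (2·δd/d)²) = √(0.0343 + 0.00724) = 0.204, so δp = 1.36e+08.
Q = p − u − c: δQ = √(δp² + δu² + δc²) = √(1.85e+16 + 1.38e+13 + 6.81e+13) = 1.36e+08
Q = 3.781e+08, so δQ/Q = 1.36e+08/3.781e+08 = 0.360.

0.360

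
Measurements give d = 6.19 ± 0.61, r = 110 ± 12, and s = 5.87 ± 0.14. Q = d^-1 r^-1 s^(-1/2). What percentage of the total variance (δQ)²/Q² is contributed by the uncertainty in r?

(δQ/Q)² = (-1·δd/d)² + (-1·δr/r)² + (−½·δs/s)²
  d term: (-1×0.0985)² = 0.00971
  r term: (-1×0.109)² = 0.0119
  s term: (-0.5×0.0239)² = 0.000142
Total = 0.0218. Share from r = 0.0119/0.0218 = 0.547.

54.7%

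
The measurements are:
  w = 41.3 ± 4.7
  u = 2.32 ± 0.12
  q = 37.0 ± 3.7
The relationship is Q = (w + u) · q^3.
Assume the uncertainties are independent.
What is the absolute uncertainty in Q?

7.04e+05

Let h = w + u = 43.6. δh = √(δw² + δu²) = √(22.1 + 0.0144) = 4.70, so δh/h = 0.108.
Q is then a monomial in h, q:
δQ/Q = √((δh/h)² + (3·δq/q)²) = √(0.0116 + 0.0900) = 0.319
Q = 2.21e+06, so δQ = 0.319 × 2.21e+06 = 7.04e+05.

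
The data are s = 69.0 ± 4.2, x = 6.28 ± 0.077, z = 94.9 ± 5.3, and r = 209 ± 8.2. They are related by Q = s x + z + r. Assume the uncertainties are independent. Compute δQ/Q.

Let p = s·x = 433. δp/p = √((1·δs/s)² + (1·δx/x)²) = √(0.00371 + 0.000150) = 0.0621, so δp = 26.9.
Q = p + z + r: δQ = √(δp² + δz² + δr²) = √(724 + 28.1 + 67.2) = 28.6
Q = 737, so δQ/Q = 28.6/737 = 0.0388.

0.0388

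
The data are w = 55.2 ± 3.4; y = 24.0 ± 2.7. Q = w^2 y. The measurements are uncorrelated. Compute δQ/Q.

For a monomial Q ∝ w^2, y, fractional errors add in quadrature:
  (2·δw/w)² = (2×0.0616)² = 0.0152;  (1·δy/y)² = (1×0.113)² = 0.0127
δQ/Q = √(0.0278) = 0.167

0.167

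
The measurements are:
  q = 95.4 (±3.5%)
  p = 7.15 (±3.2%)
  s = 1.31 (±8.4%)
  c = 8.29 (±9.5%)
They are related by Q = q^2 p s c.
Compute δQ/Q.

For a monomial Q ∝ q^2, p, s, c, fractional errors add in quadrature:
  (2·δq/q)² = (2×0.0350)² = 0.00490;  (1·δp/p)² = (1×0.0320)² = 0.00102;  (1·δs/s)² = (1×0.0840)² = 0.00706;  (1·δc/c)² = (1×0.0950)² = 0.00903
δQ/Q = √(0.0220) = 0.148

0.148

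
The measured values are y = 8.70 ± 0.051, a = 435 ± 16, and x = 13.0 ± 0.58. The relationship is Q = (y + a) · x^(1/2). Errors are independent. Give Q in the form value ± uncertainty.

Let u = y + a = 444. δu = √(δy² + δa²) = √(0.00260 + 256) = 16.0, so δu/u = 0.0361.
Q is then a monomial in u, x:
δQ/Q = √((δu/u)² + (½·δx/x)²) = √(0.00130 + 0.000498) = 0.0424
Q = 1600, so δQ = 0.0424 × 1600 = 67.8.

1600 ± 67.8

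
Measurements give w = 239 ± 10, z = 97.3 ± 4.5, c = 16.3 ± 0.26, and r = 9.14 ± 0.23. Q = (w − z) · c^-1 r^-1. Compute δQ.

Let u = w − z = 142. δu = √(δw² + δz²) = √(100 + 20.2) = 11.0, so δu/u = 0.0774.
Q is then a monomial in u, c, r:
δQ/Q = √((δu/u)² + (-1·δc/c)² + (-1·δr/r)²) = √(0.00599 + 0.000254 + 0.000633) = 0.0829
Q = 0.951, so δQ = 0.0829 × 0.951 = 0.0789.

0.0789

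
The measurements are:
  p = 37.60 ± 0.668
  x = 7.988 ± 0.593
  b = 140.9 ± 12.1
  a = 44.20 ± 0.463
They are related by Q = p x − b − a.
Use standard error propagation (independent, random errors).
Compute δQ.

Let w = p·x = 300.3. δw/w = √((1·δp/p)² + (1·δx/x)²) = √(0.000316 + 0.00551) = 0.0763, so δw = 22.9.
Q = w − b − a: δQ = √(δw² + δb² + δa²) = √(526 + 146 + 0.214) = 25.9

25.9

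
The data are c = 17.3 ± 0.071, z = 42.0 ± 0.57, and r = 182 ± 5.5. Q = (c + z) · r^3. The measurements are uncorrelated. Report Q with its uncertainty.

(3.57 ± 0.326) × 10^8

Let u = c + z = 59.3. δu = √(δc² + δz²) = √(0.00504 + 0.325) = 0.574, so δu/u = 0.00969.
Q is then a monomial in u, r:
δQ/Q = √((δu/u)² + (3·δr/r)²) = √(9.38e-05 + 0.00822) = 0.0912
Q = 3.57e+08, so δQ = 0.0912 × 3.57e+08 = 3.26e+07.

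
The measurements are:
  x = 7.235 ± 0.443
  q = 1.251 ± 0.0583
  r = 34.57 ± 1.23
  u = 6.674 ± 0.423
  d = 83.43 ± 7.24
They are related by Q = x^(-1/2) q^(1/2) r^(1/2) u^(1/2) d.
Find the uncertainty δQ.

Since Q is a product/quotient, work with relative uncertainties:
  (−½·δx/x)² = (-0.5×0.0612)² = 0.000937;  (½·δq/q)² = (0.5×0.0466)² = 0.000543;  (½·δr/r)² = (0.5×0.0356)² = 0.000316;  (½·δu/u)² = (0.5×0.0634)² = 0.00100;  (1·δd/d)² = (1×0.0868)² = 0.00753
δQ/Q = √(0.0103) = 0.102
Q = 527.0, so δQ = 0.102 × 527.0 = 53.6.

53.6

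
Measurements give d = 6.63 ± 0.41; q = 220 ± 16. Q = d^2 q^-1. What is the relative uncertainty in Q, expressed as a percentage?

Relative error in a monomial: (δQ/Q)² = Σ (nᵢ · δxᵢ/xᵢ)².
  (2·δd/d)² = (2×0.0618)² = 0.0153;  (-1·δq/q)² = (-1×0.0727)² = 0.00529
δQ/Q = √(0.0206) = 0.143

14.3%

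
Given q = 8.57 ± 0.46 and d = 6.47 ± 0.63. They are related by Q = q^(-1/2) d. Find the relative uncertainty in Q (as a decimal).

0.101

For a monomial Q ∝ q^(-1/2), d, fractional errors add in quadrature:
  (−½·δq/q)² = (-0.5×0.0537)² = 0.000720;  (1·δd/d)² = (1×0.0974)² = 0.00948
δQ/Q = √(0.0102) = 0.101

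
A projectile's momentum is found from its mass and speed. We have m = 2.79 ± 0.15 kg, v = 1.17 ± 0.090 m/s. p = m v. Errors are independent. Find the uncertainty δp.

0.306 kg·m/s

Since p is a product/quotient, work with relative uncertainties:
  (1·δm/m)² = (1×0.0538)² = 0.00289;  (1·δv/v)² = (1×0.0769)² = 0.00592
δp/p = √(0.00881) = 0.0938
p = 3.26 kg·m/s, so δp = 0.0938 × 3.26 = 0.306 kg·m/s.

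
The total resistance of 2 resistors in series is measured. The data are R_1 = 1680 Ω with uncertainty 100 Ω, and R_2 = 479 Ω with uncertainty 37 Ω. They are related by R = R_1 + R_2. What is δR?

107 Ω

Sums and differences: (δR)² = Σ (cᵢ δxᵢ)².
  (δR_1)² = 10000;  (δR_2)² = 1370
δR = √(11400) = 107 Ω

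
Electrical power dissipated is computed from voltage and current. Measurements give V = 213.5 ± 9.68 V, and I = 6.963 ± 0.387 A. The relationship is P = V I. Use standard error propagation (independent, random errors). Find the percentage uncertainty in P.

7.17%

Since P is a product/quotient, work with relative uncertainties:
  (1·δV/V)² = (1×0.0453)² = 0.00206;  (1·δI/I)² = (1×0.0556)² = 0.00309
δP/P = √(0.00514) = 0.0717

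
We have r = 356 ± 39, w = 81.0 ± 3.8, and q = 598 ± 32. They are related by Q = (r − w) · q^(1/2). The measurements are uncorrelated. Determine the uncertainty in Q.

Let u = r − w = 275. δu = √(δr² + δw²) = √(1520 + 14.4) = 39.2, so δu/u = 0.142.
Q is then a monomial in u, q:
δQ/Q = √((δu/u)² + (½·δq/q)²) = √(0.0203 + 0.000716) = 0.145
Q = 6720, so δQ = 0.145 × 6720 = 975.

975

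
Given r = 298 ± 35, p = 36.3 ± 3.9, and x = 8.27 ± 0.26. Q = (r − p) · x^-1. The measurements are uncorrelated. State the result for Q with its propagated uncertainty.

31.6 ± 4.37

Let u = r − p = 262. δu = √(δr² + δp²) = √(1220 + 15.2) = 35.2, so δu/u = 0.135.
Q is then a monomial in u, x:
δQ/Q = √((δu/u)² + (-1·δx/x)²) = √(0.0181 + 0.000988) = 0.138
Q = 31.6, so δQ = 0.138 × 31.6 = 4.37.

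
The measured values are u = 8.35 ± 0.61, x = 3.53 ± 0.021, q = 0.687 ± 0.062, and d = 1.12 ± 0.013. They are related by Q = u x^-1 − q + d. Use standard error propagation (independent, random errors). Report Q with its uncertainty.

2.80 ± 0.185

Let p = u·x^-1 = 2.37. δp/p = √((1·δu/u)² + (-1·δx/x)²) = √(0.00534 + 3.54e-05) = 0.0733, so δp = 0.173.
Q = p − q + d: δQ = √(δp² + δq² + δd²) = √(0.0301 + 0.00384 + 0.000169) = 0.185
Q = 2.80.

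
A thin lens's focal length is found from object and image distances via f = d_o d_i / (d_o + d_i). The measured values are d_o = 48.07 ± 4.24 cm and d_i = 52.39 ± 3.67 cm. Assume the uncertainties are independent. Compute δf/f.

0.0569

∂f/∂d_o = (d_i/(d_o+d_i))² = 0.272;  ∂f/∂d_i = (d_o/(d_o+d_i))² = 0.229
δf = √((∂f/∂d_o · δd_o)² + (∂f/∂d_i · δd_i)²) = √(1.33 + 0.706) = 1.43 cm
f = 25.07 cm, so δf/f = 1.43/25.07 = 0.0569.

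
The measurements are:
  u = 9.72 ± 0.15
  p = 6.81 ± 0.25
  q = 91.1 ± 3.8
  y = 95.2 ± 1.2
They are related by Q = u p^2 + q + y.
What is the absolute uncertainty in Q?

Let w = u·p^2 = 451. δw/w = √((1·δu/u)² + (2·δp/p)²) = √(0.000238 + 0.00539) = 0.0750, so δw = 33.8.
Q = w + q + y: δQ = √(δw² + δq² + δy²) = √(1140 + 14.4 + 1.44) = 34.1

34.1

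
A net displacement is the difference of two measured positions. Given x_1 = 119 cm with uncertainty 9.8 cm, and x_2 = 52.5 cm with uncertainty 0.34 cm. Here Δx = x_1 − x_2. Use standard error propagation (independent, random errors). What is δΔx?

For a sum/difference, combine absolute errors in quadrature:
  (δx_1)² = 96.0;  (δx_2)² = 0.116
δΔx = √(96.2) = 9.81 cm

9.81 cm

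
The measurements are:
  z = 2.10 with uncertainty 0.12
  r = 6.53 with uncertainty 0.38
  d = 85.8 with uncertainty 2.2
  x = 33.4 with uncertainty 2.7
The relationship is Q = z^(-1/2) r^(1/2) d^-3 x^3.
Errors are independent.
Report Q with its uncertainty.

Q is a product of powers, so relative uncertainties combine in quadrature:
  (−½·δz/z)² = (-0.5×0.0571)² = 0.000816;  (½·δr/r)² = (0.5×0.0582)² = 0.000847;  (-3·δd/d)² = (-3×0.0256)² = 0.00592;  (3·δx/x)² = (3×0.0808)² = 0.0588
δQ/Q = √(0.0664) = 0.258
Q = 0.104, so δQ = 0.258 × 0.104 = 0.0268.

0.104 ± 0.0268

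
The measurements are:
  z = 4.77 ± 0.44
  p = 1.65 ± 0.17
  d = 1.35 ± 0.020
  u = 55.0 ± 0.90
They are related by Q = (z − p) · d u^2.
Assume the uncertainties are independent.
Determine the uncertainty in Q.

Let w = z − p = 3.12. δw = √(δz² + δp²) = √(0.194 + 0.0289) = 0.472, so δw/w = 0.151.
Q is then a monomial in w, d, u:
δQ/Q = √((δw/w)² + (1·δd/d)² + (2·δu/u)²) = √(0.0229 + 0.000219 + 0.00107) = 0.155
Q = 12700, so δQ = 0.155 × 12700 = 1980.

1980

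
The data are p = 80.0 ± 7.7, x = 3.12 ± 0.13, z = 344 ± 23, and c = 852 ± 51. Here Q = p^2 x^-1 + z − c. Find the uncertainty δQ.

408

Let w = p^2·x^-1 = 2050. δw/w = √((2·δp/p)² + (-1·δx/x)²) = √(0.0371 + 0.00174) = 0.197, so δw = 404.
Q = w + z − c: δQ = √(δw² + δz² + δc²) = √(1.63e+05 + 529 + 2600) = 408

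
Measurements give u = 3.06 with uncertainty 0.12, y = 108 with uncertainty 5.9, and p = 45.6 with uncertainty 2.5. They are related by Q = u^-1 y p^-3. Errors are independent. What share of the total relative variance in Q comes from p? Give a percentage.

(δQ/Q)² = (-1·δu/u)² + (1·δy/y)² + (-3·δp/p)²
  u term: (-1×0.0392)² = 0.00154
  y term: (1×0.0546)² = 0.00298
  p term: (-3×0.0548)² = 0.0271
Total = 0.0316. Share from p = 0.0271/0.0316 = 0.857.

85.7%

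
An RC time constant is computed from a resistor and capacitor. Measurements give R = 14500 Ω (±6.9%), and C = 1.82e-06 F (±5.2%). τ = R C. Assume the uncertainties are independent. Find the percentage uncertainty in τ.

Since τ is a product/quotient, work with relative uncertainties:
  (1·δR/R)² = (1×0.0690)² = 0.00476;  (1·δC/C)² = (1×0.0520)² = 0.00270
δτ/τ = √(0.00747) = 0.0864

8.64%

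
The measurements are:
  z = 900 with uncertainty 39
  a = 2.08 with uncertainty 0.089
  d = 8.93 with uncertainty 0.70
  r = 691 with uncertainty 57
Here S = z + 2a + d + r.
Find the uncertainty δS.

S is a linear combination, so absolute uncertainties add in quadrature:
  (δz)² = 1520;  (2·δa)² = 0.0317;  (δd)² = 0.490;  (δr)² = 3250
δS = √(4770) = 69.1

69.1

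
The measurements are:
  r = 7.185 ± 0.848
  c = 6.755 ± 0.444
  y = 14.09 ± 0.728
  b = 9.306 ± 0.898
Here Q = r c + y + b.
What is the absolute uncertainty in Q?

Let p = r·c = 48.53. δp/p = √((1·δr/r)² + (1·δc/c)²) = √(0.0139 + 0.00432) = 0.135, so δp = 6.56.
Q = p + y + b: δQ = √(δp² + δy² + δb²) = √(43.0 + 0.530 + 0.806) = 6.66

6.66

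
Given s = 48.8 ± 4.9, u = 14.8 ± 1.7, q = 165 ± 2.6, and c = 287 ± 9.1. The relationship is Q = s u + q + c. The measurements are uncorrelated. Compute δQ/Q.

0.0942

Let p = s·u = 722. δp/p = √((1·δs/s)² + (1·δu/u)²) = √(0.0101 + 0.0132) = 0.153, so δp = 110.
Q = p + q + c: δQ = √(δp² + δq² + δc²) = √(12100 + 6.76 + 82.8) = 111
Q = 1170, so δQ/Q = 111/1170 = 0.0942.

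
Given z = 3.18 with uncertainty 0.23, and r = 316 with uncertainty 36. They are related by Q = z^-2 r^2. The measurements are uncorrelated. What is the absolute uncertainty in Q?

2670

Q is a product of powers, so relative uncertainties combine in quadrature:
  (-2·δz/z)² = (-2×0.0723)² = 0.0209;  (2·δr/r)² = (2×0.114)² = 0.0519
δQ/Q = √(0.0728) = 0.270
Q = 9870, so δQ = 0.270 × 9870 = 2670.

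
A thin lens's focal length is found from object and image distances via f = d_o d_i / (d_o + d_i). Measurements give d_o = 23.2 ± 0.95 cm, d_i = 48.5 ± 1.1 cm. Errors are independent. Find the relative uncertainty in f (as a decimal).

∂f/∂d_o = (d_i/(d_o+d_i))² = 0.458;  ∂f/∂d_i = (d_o/(d_o+d_i))² = 0.105
δf = √((∂f/∂d_o · δd_o)² + (∂f/∂d_i · δd_i)²) = √(0.189 + 0.0133) = 0.450 cm
f = 15.7 cm, so δf/f = 0.450/15.7 = 0.0287.

0.0287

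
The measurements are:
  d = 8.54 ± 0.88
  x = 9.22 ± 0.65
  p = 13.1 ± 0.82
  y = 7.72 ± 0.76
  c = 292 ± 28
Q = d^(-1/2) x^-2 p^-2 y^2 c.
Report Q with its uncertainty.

Products/powers → add relative errors in quadrature, weighted by exponent:
  (−½·δd/d)² = (-0.5×0.103)² = 0.00265;  (-2·δx/x)² = (-2×0.0705)² = 0.0199;  (-2·δp/p)² = (-2×0.0626)² = 0.0157;  (2·δy/y)² = (2×0.0984)² = 0.0388;  (1·δc/c)² = (1×0.0959)² = 0.00919
δQ/Q = √(0.0862) = 0.294
Q = 0.408, so δQ = 0.294 × 0.408 = 0.120.

0.408 ± 0.120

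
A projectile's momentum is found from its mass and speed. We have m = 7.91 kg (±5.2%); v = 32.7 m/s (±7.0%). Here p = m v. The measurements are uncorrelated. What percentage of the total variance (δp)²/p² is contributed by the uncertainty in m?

35.6%

(δp/p)² = (1·δm/m)² + (1·δv/v)²
  m term: (1×0.0520)² = 0.00270
  v term: (1×0.0700)² = 0.00490
Total = 0.00760. Share from m = 0.00270/0.00760 = 0.356.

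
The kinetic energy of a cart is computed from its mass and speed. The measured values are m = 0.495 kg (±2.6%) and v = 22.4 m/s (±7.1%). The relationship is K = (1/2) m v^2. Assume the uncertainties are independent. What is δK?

17.9 J

Relative error in a monomial: (δK/K)² = Σ (nᵢ · δxᵢ/xᵢ)².
  (1·δm/m)² = (1×0.0260)² = 0.000676;  (2·δv/v)² = (2×0.0710)² = 0.0202
δK/K = √(0.0208) = 0.144
K = 124 J, so δK = 0.144 × 124 = 17.9 J.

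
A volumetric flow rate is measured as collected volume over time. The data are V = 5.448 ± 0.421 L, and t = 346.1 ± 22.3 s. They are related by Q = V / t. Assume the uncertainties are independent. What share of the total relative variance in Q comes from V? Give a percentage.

59.0%

(δQ/Q)² = (1·δV/V)² + (-1·δt/t)²
  V term: (1×0.0773)² = 0.00597
  t term: (-1×0.0644)² = 0.00415
Total = 0.0101. Share from V = 0.00597/0.0101 = 0.590.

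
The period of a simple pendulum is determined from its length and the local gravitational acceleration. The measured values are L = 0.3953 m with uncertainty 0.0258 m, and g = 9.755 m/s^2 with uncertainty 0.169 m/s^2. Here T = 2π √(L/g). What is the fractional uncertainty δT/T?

Products/powers → add relative errors in quadrature, weighted by exponent:
  (½·δL/L)² = (0.5×0.0653)² = 0.00106;  (−½·δg/g)² = (-0.5×0.0173)² = 7.5e-05
δT/T = √(0.00114) = 0.0338

0.0338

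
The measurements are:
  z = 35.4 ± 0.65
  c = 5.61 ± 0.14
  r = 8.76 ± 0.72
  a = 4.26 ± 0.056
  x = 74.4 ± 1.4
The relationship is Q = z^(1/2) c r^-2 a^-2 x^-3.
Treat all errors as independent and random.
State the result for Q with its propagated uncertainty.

Relative error in a monomial: (δQ/Q)² = Σ (nᵢ · δxᵢ/xᵢ)².
  (½·δz/z)² = (0.5×0.0184)² = 8.43e-05;  (1·δc/c)² = (1×0.0250)² = 0.000623;  (-2·δr/r)² = (-2×0.0822)² = 0.0270;  (-2·δa/a)² = (-2×0.0131)² = 0.000691;  (-3·δx/x)² = (-3×0.0188)² = 0.00319
δQ/Q = √(0.0316) = 0.178
Q = 5.82e-08, so δQ = 0.178 × 5.82e-08 = 1.03e-08.

(5.82 ± 1.03) × 10^-8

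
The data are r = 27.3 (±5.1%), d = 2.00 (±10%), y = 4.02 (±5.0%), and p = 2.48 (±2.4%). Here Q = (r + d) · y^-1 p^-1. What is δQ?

0.216

Let u = r + d = 29.3. δu = √(δr² + δd²) = √(1.94 + 0.0400) = 1.41, so δu/u = 0.0480.
Q is then a monomial in u, y, p:
δQ/Q = √((δu/u)² + (-1·δy/y)² + (-1·δp/p)²) = √(0.00230 + 0.00250 + 0.000576) = 0.0734
Q = 2.94, so δQ = 0.0734 × 2.94 = 0.216.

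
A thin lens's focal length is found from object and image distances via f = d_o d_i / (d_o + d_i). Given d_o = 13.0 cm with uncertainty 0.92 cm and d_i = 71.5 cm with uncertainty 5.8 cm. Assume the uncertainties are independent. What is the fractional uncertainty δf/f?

0.0612

∂f/∂d_o = (d_i/(d_o+d_i))² = 0.716;  ∂f/∂d_i = (d_o/(d_o+d_i))² = 0.0237
δf = √((∂f/∂d_o · δd_o)² + (∂f/∂d_i · δd_i)²) = √(0.434 + 0.0188) = 0.673 cm
f = 11.0 cm, so δf/f = 0.673/11.0 = 0.0612.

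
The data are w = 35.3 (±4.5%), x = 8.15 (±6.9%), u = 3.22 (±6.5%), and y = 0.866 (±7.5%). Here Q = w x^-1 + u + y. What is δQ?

Let p = w·x^-1 = 4.33. δp/p = √((1·δw/w)² + (-1·δx/x)²) = √(0.00202 + 0.00476) = 0.0824, so δp = 0.357.
Q = p + u + y: δQ = √(δp² + δu² + δy²) = √(0.127 + 0.0438 + 0.00422) = 0.419

0.419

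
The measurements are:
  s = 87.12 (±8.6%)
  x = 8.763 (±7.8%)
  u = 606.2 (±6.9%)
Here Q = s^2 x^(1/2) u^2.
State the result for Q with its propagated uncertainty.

Q is a product of powers, so relative uncertainties combine in quadrature:
  (2·δs/s)² = (2×0.0860)² = 0.0296;  (½·δx/x)² = (0.5×0.0780)² = 0.00152;  (2·δu/u)² = (2×0.0690)² = 0.0190
δQ/Q = √(0.0501) = 0.224
Q = 8.256e+09, so δQ = 0.224 × 8.256e+09 = 1.85e+09.

(8.256 ± 1.85) × 10^9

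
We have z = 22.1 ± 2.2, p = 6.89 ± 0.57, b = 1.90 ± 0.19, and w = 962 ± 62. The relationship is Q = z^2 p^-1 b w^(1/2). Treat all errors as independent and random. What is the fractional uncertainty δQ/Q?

For a monomial Q ∝ z^2, p^-1, b, w^(1/2), fractional errors add in quadrature:
  (2·δz/z)² = (2×0.0995)² = 0.0396;  (-1·δp/p)² = (-1×0.0827)² = 0.00684;  (1·δb/b)² = (1×0.100)² = 0.0100;  (½·δw/w)² = (0.5×0.0644)² = 0.00104
δQ/Q = √(0.0575) = 0.240

0.240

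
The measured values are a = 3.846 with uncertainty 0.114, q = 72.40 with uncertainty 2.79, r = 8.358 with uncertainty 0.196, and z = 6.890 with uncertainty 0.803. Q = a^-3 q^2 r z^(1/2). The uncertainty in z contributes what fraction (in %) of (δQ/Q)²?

(δQ/Q)² = (-3·δa/a)² + (2·δq/q)² + (1·δr/r)² + (½·δz/z)²
  a term: (-3×0.0296)² = 0.00791
  q term: (2×0.0385)² = 0.00594
  r term: (1×0.0235)² = 0.000550
  z term: (0.5×0.117)² = 0.00340
Total = 0.0178. Share from z = 0.00340/0.0178 = 0.191.

19.1%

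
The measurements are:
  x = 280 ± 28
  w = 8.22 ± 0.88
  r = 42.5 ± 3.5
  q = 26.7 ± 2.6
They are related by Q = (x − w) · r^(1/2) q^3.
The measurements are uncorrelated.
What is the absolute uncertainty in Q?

Let u = x − w = 272. δu = √(δx² + δw²) = √(784 + 0.774) = 28.0, so δu/u = 0.103.
Q is then a monomial in u, r, q:
δQ/Q = √((δu/u)² + (½·δr/r)² + (3·δq/q)²) = √(0.0106 + 0.00170 + 0.0853) = 0.313
Q = 3.37e+07, so δQ = 0.313 × 3.37e+07 = 1.05e+07.

1.05e+07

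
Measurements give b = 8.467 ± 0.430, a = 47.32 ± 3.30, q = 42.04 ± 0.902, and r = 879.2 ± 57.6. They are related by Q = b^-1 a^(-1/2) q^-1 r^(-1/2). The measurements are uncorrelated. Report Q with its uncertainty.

Each factor contributes (exponent × relative error)² to (δQ/Q)²:
  (-1·δb/b)² = (-1×0.0508)² = 0.00258;  (−½·δa/a)² = (-0.5×0.0697)² = 0.00122;  (-1·δq/q)² = (-1×0.0215)² = 0.000460;  (−½·δr/r)² = (-0.5×0.0655)² = 0.00107
δQ/Q = √(0.00533) = 0.0730
Q = 1.377e-05, so δQ = 0.0730 × 1.377e-05 = 1.01e-06.

(1.377 ± 0.101) × 10^-5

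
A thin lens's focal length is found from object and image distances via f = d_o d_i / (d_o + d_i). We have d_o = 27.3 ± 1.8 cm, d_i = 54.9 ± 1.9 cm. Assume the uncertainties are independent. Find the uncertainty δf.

0.830 cm

∂f/∂d_o = (d_i/(d_o+d_i))² = 0.446;  ∂f/∂d_i = (d_o/(d_o+d_i))² = 0.110
δf = √((∂f/∂d_o · δd_o)² + (∂f/∂d_i · δd_i)²) = √(0.645 + 0.0439) = 0.830 cm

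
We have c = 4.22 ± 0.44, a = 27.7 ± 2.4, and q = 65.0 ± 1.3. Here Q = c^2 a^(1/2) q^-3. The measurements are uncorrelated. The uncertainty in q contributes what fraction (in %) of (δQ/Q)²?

(δQ/Q)² = (2·δc/c)² + (½·δa/a)² + (-3·δq/q)²
  c term: (2×0.104)² = 0.0435
  a term: (0.5×0.0866)² = 0.00188
  q term: (-3×0.0200)² = 0.00360
Total = 0.0490. Share from q = 0.00360/0.0490 = 0.0735.

7.35%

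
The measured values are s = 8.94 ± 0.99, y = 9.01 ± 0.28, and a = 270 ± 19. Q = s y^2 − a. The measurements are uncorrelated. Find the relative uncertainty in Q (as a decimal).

0.206

Let p = s·y^2 = 726. δp/p = √((1·δs/s)² + (2·δy/y)²) = √(0.0123 + 0.00386) = 0.127, so δp = 92.2.
Q = p − a: δQ = √(δp² + δa²) = √(8490 + 361) = 94.1
Q = 456, so δQ/Q = 94.1/456 = 0.206.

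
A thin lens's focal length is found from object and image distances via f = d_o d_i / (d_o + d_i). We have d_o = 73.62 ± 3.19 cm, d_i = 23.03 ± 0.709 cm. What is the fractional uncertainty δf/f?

0.0256

∂f/∂d_o = (d_i/(d_o+d_i))² = 0.0568;  ∂f/∂d_i = (d_o/(d_o+d_i))² = 0.580
δf = √((∂f/∂d_o · δd_o)² + (∂f/∂d_i · δd_i)²) = √(0.0328 + 0.169) = 0.449 cm
f = 17.54 cm, so δf/f = 0.449/17.54 = 0.0256.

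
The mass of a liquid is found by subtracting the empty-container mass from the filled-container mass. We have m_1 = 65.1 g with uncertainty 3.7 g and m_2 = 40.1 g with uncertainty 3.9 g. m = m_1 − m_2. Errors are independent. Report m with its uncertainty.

25.0 ± 5.38 g

For a sum/difference, combine absolute errors in quadrature:
  (δm_1)² = 13.7;  (δm_2)² = 15.2
δm = √(28.9) = 5.38 g
m = 25.0 g.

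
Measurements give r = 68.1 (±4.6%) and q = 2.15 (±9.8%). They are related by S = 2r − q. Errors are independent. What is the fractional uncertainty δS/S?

0.0468

S is a linear combination, so absolute uncertainties add in quadrature:
  (2·δr)² = 39.3;  (δq)² = 0.0444
δS = √(39.3) = 6.27
S = 134, so δS/S = 6.27/134 = 0.0468.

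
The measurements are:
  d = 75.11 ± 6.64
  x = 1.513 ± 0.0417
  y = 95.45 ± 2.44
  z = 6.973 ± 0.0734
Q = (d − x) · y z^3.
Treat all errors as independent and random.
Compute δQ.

2.36e+05

Let u = d − x = 73.60. δu = √(δd² + δx²) = √(44.1 + 0.00174) = 6.64, so δu/u = 0.0902.
Q is then a monomial in u, y, z:
δQ/Q = √((δu/u)² + (1·δy/y)² + (3·δz/z)²) = √(0.00814 + 0.000653 + 0.000997) = 0.0989
Q = 2.382e+06, so δQ = 0.0989 × 2.382e+06 = 2.36e+05.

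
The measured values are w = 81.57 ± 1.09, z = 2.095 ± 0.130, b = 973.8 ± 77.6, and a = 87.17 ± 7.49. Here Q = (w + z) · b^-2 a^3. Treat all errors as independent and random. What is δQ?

17.7

Let u = w + z = 83.66. δu = √(δw² + δz²) = √(1.19 + 0.0169) = 1.10, so δu/u = 0.0131.
Q is then a monomial in u, b, a:
δQ/Q = √((δu/u)² + (-2·δb/b)² + (3·δa/a)²) = √(0.000172 + 0.0254 + 0.0664) = 0.303
Q = 58.44, so δQ = 0.303 × 58.44 = 17.7.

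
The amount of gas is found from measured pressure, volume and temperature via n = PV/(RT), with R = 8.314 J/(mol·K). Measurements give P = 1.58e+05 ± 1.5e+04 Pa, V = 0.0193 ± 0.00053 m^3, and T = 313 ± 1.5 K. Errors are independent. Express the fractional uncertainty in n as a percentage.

9.89%

n is a product of powers, so relative uncertainties combine in quadrature:
  (1·δP/P)² = (1×0.0949)² = 0.00901;  (1·δV/V)² = (1×0.0275)² = 0.000754;  (-1·δT/T)² = (-1×0.00479)² = 2.3e-05
δn/n = √(0.00979) = 0.0989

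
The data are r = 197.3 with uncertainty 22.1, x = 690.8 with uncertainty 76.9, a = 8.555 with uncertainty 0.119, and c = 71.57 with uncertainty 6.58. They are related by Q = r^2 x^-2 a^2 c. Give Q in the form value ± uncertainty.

427.3 ± 141

Each factor contributes (exponent × relative error)² to (δQ/Q)²:
  (2·δr/r)² = (2×0.112)² = 0.0502;  (-2·δx/x)² = (-2×0.111)² = 0.0496;  (2·δa/a)² = (2×0.0139)² = 0.000774;  (1·δc/c)² = (1×0.0919)² = 0.00845
δQ/Q = √(0.109) = 0.330
Q = 427.3, so δQ = 0.330 × 427.3 = 141.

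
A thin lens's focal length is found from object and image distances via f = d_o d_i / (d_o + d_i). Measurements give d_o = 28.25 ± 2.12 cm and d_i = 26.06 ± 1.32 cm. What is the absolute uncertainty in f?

0.605 cm

∂f/∂d_o = (d_i/(d_o+d_i))² = 0.230;  ∂f/∂d_i = (d_o/(d_o+d_i))² = 0.271
δf = √((∂f/∂d_o · δd_o)² + (∂f/∂d_i · δd_i)²) = √(0.238 + 0.128) = 0.605 cm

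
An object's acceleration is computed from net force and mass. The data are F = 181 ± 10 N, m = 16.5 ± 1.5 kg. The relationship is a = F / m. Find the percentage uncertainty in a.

Relative error in a monomial: (δa/a)² = Σ (nᵢ · δxᵢ/xᵢ)².
  (1·δF/F)² = (1×0.0552)² = 0.00305;  (-1·δm/m)² = (-1×0.0909)² = 0.00826
δa/a = √(0.0113) = 0.106

10.6%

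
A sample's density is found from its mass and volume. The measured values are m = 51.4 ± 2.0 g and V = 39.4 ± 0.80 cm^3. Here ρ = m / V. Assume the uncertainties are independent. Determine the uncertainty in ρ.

0.0573 g/cm^3

For a monomial ρ ∝ m, V^-1, fractional errors add in quadrature:
  (1·δm/m)² = (1×0.0389)² = 0.00151;  (-1·δV/V)² = (-1×0.0203)² = 0.000412
δρ/ρ = √(0.00193) = 0.0439
ρ = 1.30 g/cm^3, so δρ = 0.0439 × 1.30 = 0.0573 g/cm^3.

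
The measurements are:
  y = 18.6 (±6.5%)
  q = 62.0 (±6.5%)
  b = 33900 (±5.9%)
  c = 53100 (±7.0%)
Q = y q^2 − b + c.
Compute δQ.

Let p = y·q^2 = 71500. δp/p = √((1·δy/y)² + (2·δq/q)²) = √(0.00423 + 0.0169) = 0.145, so δp = 10400.
Q = p − b + c: δQ = √(δp² + δb² + δc²) = √(1.08e+08 + 4e+06 + 1.38e+07) = 11200

11200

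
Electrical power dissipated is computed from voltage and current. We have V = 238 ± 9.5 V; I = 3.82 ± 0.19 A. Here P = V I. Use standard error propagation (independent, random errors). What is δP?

For a monomial P ∝ V, I, fractional errors add in quadrature:
  (1·δV/V)² = (1×0.0399)² = 0.00159;  (1·δI/I)² = (1×0.0497)² = 0.00247
δP/P = √(0.00407) = 0.0638
P = 909 W, so δP = 0.0638 × 909 = 58.0 W.

58.0 W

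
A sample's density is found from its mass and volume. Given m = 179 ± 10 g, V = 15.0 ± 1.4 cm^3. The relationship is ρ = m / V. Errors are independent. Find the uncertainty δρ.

Products/powers → add relative errors in quadrature, weighted by exponent:
  (1·δm/m)² = (1×0.0559)² = 0.00312;  (-1·δV/V)² = (-1×0.0933)² = 0.00871
δρ/ρ = √(0.0118) = 0.109
ρ = 11.9 g/cm^3, so δρ = 0.109 × 11.9 = 1.30 g/cm^3.

1.30 g/cm^3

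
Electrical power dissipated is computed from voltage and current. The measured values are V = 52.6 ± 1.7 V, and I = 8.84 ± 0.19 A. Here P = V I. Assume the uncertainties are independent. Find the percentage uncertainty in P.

3.88%

For a monomial P ∝ V, I, fractional errors add in quadrature:
  (1·δV/V)² = (1×0.0323)² = 0.00104;  (1·δI/I)² = (1×0.0215)² = 0.000462
δP/P = √(0.00151) = 0.0388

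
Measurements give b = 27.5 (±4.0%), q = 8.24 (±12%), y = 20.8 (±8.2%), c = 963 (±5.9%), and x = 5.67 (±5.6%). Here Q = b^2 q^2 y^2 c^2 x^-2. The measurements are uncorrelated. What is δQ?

2.2e+11

For a monomial Q ∝ b^2, q^2, y^2, c^2, x^-2, fractional errors add in quadrature:
  (2·δb/b)² = (2×0.0400)² = 0.00640;  (2·δq/q)² = (2×0.120)² = 0.0576;  (2·δy/y)² = (2×0.0820)² = 0.0269;  (2·δc/c)² = (2×0.0590)² = 0.0139;  (-2·δx/x)² = (-2×0.0560)² = 0.0125
δQ/Q = √(0.117) = 0.343
Q = 6.41e+11, so δQ = 0.343 × 6.41e+11 = 2.2e+11.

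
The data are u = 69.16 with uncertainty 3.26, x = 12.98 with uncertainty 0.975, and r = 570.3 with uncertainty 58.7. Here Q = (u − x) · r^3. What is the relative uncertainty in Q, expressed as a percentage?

31.5%

Let w = u − x = 56.18. δw = √(δu² + δx²) = √(10.6 + 0.951) = 3.40, so δw/w = 0.0606.
Q is then a monomial in w, r:
δQ/Q = √((δw/w)² + (3·δr/r)²) = √(0.00367 + 0.0953) = 0.315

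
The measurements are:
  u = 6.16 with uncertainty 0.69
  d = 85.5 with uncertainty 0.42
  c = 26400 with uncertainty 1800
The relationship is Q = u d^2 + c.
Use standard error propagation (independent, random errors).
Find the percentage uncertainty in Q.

7.52%

Let p = u·d^2 = 45000. δp/p = √((1·δu/u)² + (2·δd/d)²) = √(0.0125 + 9.65e-05) = 0.112, so δp = 5060.
Q = p + c: δQ = √(δp² + δc²) = √(2.56e+07 + 3.24e+06) = 5370
Q = 71400, so δQ/Q = 5370/71400 = 0.0752.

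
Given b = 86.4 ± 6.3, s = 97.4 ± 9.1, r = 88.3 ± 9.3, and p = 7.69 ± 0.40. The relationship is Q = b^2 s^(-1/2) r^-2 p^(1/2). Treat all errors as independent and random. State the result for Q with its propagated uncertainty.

0.269 ± 0.0704

Each factor contributes (exponent × relative error)² to (δQ/Q)²:
  (2·δb/b)² = (2×0.0729)² = 0.0213;  (−½·δs/s)² = (-0.5×0.0934)² = 0.00218;  (-2·δr/r)² = (-2×0.105)² = 0.0444;  (½·δp/p)² = (0.5×0.0520)² = 0.000676
δQ/Q = √(0.0685) = 0.262
Q = 0.269, so δQ = 0.262 × 0.269 = 0.0704.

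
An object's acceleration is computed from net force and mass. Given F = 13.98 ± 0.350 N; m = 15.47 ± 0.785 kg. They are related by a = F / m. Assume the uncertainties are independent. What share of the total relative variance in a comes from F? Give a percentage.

19.6%

(δa/a)² = (1·δF/F)² + (-1·δm/m)²
  F term: (1×0.0250)² = 0.000627
  m term: (-1×0.0507)² = 0.00257
Total = 0.00320. Share from F = 0.000627/0.00320 = 0.196.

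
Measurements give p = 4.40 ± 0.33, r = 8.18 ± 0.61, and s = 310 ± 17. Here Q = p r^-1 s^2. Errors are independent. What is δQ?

Since Q is a product/quotient, work with relative uncertainties:
  (1·δp/p)² = (1×0.0750)² = 0.00562;  (-1·δr/r)² = (-1×0.0746)² = 0.00556;  (2·δs/s)² = (2×0.0548)² = 0.0120
δQ/Q = √(0.0232) = 0.152
Q = 51700, so δQ = 0.152 × 51700 = 7880.

7880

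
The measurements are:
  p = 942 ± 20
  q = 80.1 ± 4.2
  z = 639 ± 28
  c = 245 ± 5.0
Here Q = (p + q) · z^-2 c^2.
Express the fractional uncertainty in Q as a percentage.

Let u = p + q = 1020. δu = √(δp² + δq²) = √(400 + 17.6) = 20.4, so δu/u = 0.0200.
Q is then a monomial in u, z, c:
δQ/Q = √((δu/u)² + (-2·δz/z)² + (2·δc/c)²) = √(0.000400 + 0.00768 + 0.00167) = 0.0987

9.87%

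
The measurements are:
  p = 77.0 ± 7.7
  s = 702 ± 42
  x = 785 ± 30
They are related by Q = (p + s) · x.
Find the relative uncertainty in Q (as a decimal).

0.0668

Let u = p + s = 779. δu = √(δp² + δs²) = √(59.3 + 1760) = 42.7, so δu/u = 0.0548.
Q is then a monomial in u, x:
δQ/Q = √((δu/u)² + (1·δx/x)²) = √(0.00300 + 0.00146) = 0.0668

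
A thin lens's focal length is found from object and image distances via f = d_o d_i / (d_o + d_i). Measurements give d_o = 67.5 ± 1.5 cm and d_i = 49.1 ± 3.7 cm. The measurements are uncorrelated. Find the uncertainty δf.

1.27 cm

∂f/∂d_o = (d_i/(d_o+d_i))² = 0.177;  ∂f/∂d_i = (d_o/(d_o+d_i))² = 0.335
δf = √((∂f/∂d_o · δd_o)² + (∂f/∂d_i · δd_i)²) = √(0.0707 + 1.54) = 1.27 cm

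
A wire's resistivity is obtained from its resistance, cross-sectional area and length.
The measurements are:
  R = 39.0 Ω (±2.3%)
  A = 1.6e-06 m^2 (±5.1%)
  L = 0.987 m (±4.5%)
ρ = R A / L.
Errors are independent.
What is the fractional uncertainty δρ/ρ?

For a monomial ρ ∝ R, A, L^-1, fractional errors add in quadrature:
  (1·δR/R)² = (1×0.0230)² = 0.000529;  (1·δA/A)² = (1×0.0510)² = 0.00260;  (-1·δL/L)² = (-1×0.0450)² = 0.00202
δρ/ρ = √(0.00515) = 0.0718

0.0718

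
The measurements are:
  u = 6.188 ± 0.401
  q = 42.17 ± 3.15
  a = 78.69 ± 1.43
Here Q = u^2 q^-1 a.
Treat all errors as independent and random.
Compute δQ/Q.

For a monomial Q ∝ u^2, q^-1, a, fractional errors add in quadrature:
  (2·δu/u)² = (2×0.0648)² = 0.0168;  (-1·δq/q)² = (-1×0.0747)² = 0.00558;  (1·δa/a)² = (1×0.0182)² = 0.000330
δQ/Q = √(0.0227) = 0.151

0.151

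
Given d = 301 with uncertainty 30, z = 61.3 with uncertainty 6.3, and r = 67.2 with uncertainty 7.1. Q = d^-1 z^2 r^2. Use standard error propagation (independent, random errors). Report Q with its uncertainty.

56400 ± 17500

For a monomial Q ∝ d^-1, z^2, r^2, fractional errors add in quadrature:
  (-1·δd/d)² = (-1×0.0997)² = 0.00993;  (2·δz/z)² = (2×0.103)² = 0.0422;  (2·δr/r)² = (2×0.106)² = 0.0447
δQ/Q = √(0.0968) = 0.311
Q = 56400, so δQ = 0.311 × 56400 = 17500.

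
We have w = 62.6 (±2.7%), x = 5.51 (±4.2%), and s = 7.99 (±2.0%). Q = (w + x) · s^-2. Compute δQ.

0.0504

Let u = w + x = 68.1. δu = √(δw² + δx²) = √(2.86 + 0.0536) = 1.71, so δu/u = 0.0250.
Q is then a monomial in u, s:
δQ/Q = √((δu/u)² + (-2·δs/s)²) = √(0.000627 + 0.00160) = 0.0472
Q = 1.07, so δQ = 0.0472 × 1.07 = 0.0504.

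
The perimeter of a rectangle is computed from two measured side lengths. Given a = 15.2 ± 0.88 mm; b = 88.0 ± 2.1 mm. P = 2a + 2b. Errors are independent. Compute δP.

For a sum/difference, combine absolute errors in quadrature:
  (2·δa)² = 3.10;  (2·δb)² = 17.6
δP = √(20.7) = 4.55 mm

4.55 mm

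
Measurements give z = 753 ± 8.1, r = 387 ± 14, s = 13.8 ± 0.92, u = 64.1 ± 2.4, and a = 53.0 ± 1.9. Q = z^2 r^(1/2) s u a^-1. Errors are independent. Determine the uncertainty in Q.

1.66e+07

Each factor contributes (exponent × relative error)² to (δQ/Q)²:
  (2·δz/z)² = (2×0.0108)² = 0.000463;  (½·δr/r)² = (0.5×0.0362)² = 0.000327;  (1·δs/s)² = (1×0.0667)² = 0.00444;  (1·δu/u)² = (1×0.0374)² = 0.00140;  (-1·δa/a)² = (-1×0.0358)² = 0.00129
δQ/Q = √(0.00792) = 0.0890
Q = 1.86e+08, so δQ = 0.0890 × 1.86e+08 = 1.66e+07.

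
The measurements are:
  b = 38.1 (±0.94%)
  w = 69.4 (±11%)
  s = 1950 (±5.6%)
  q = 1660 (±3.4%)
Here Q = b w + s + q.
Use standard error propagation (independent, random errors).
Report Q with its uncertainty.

6250 ± 317

Let p = b·w = 2640. δp/p = √((1·δb/b)² + (1·δw/w)²) = √(8.84e-05 + 0.0121) = 0.110, so δp = 292.
Q = p + s + q: δQ = √(δp² + δs² + δq²) = √(85200 + 11900 + 3190) = 317
Q = 6250.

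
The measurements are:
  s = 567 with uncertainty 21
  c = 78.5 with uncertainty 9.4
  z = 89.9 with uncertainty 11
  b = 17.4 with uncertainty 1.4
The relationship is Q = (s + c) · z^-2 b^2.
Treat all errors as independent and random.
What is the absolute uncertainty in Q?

7.13

Let u = s + c = 646. δu = √(δs² + δc²) = √(441 + 88.4) = 23.0, so δu/u = 0.0356.
Q is then a monomial in u, z, b:
δQ/Q = √((δu/u)² + (-2·δz/z)² + (2·δb/b)²) = √(0.00127 + 0.0599 + 0.0259) = 0.295
Q = 24.2, so δQ = 0.295 × 24.2 = 7.13.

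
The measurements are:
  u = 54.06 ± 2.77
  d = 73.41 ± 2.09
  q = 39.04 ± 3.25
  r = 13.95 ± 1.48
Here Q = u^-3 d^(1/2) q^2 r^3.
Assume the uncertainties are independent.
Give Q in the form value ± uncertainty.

224.4 ± 87.7

For a monomial Q ∝ u^-3, d^(1/2), q^2, r^3, fractional errors add in quadrature:
  (-3·δu/u)² = (-3×0.0512)² = 0.0236;  (½·δd/d)² = (0.5×0.0285)² = 0.000203;  (2·δq/q)² = (2×0.0832)² = 0.0277;  (3·δr/r)² = (3×0.106)² = 0.101
δQ/Q = √(0.153) = 0.391
Q = 224.4, so δQ = 0.391 × 224.4 = 87.7.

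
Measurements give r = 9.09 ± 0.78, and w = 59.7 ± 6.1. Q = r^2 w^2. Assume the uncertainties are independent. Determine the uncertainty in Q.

Each factor contributes (exponent × relative error)² to (δQ/Q)²:
  (2·δr/r)² = (2×0.0858)² = 0.0295;  (2·δw/w)² = (2×0.102)² = 0.0418
δQ/Q = √(0.0712) = 0.267
Q = 2.94e+05, so δQ = 0.267 × 2.94e+05 = 78600.

78600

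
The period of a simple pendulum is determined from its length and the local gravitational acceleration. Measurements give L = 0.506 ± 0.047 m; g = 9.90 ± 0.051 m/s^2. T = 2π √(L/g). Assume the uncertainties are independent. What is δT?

Relative error in a monomial: (δT/T)² = Σ (nᵢ · δxᵢ/xᵢ)².
  (½·δL/L)² = (0.5×0.0929)² = 0.00216;  (−½·δg/g)² = (-0.5×0.00515)² = 6.63e-06
δT/T = √(0.00216) = 0.0465
T = 1.42 s, so δT = 0.0465 × 1.42 = 0.0661 s.

0.0661 s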